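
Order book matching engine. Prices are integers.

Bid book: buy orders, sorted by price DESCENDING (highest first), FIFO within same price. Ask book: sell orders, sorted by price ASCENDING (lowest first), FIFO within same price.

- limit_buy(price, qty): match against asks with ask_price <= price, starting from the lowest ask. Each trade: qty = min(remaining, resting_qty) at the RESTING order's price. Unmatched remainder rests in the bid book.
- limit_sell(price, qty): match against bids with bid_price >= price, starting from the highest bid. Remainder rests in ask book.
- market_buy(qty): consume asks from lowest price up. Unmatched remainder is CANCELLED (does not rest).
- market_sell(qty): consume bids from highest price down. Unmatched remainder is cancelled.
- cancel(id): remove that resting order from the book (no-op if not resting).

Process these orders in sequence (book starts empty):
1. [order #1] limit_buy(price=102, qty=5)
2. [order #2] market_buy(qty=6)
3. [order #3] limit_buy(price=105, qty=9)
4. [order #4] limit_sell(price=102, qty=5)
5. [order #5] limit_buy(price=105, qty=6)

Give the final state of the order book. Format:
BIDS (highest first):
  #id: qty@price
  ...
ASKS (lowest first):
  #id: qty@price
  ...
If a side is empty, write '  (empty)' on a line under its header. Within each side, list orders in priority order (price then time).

Answer: BIDS (highest first):
  #3: 4@105
  #5: 6@105
  #1: 5@102
ASKS (lowest first):
  (empty)

Derivation:
After op 1 [order #1] limit_buy(price=102, qty=5): fills=none; bids=[#1:5@102] asks=[-]
After op 2 [order #2] market_buy(qty=6): fills=none; bids=[#1:5@102] asks=[-]
After op 3 [order #3] limit_buy(price=105, qty=9): fills=none; bids=[#3:9@105 #1:5@102] asks=[-]
After op 4 [order #4] limit_sell(price=102, qty=5): fills=#3x#4:5@105; bids=[#3:4@105 #1:5@102] asks=[-]
After op 5 [order #5] limit_buy(price=105, qty=6): fills=none; bids=[#3:4@105 #5:6@105 #1:5@102] asks=[-]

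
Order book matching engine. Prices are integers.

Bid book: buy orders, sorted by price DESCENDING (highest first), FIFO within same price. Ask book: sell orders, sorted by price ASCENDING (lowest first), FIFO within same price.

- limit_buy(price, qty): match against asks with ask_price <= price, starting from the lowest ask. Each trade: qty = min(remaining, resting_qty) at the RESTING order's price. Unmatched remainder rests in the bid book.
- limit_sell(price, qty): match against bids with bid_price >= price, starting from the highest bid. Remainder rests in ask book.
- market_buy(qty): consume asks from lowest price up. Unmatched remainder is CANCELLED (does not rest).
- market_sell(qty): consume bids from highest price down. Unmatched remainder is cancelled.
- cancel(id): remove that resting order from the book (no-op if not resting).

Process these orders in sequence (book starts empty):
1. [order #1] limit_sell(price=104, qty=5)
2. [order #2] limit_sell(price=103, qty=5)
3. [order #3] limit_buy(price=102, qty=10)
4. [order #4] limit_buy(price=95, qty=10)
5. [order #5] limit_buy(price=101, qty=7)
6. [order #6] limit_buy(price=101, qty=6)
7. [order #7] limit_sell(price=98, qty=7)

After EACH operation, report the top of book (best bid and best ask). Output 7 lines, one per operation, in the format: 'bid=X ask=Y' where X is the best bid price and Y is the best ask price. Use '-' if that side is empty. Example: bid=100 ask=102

Answer: bid=- ask=104
bid=- ask=103
bid=102 ask=103
bid=102 ask=103
bid=102 ask=103
bid=102 ask=103
bid=102 ask=103

Derivation:
After op 1 [order #1] limit_sell(price=104, qty=5): fills=none; bids=[-] asks=[#1:5@104]
After op 2 [order #2] limit_sell(price=103, qty=5): fills=none; bids=[-] asks=[#2:5@103 #1:5@104]
After op 3 [order #3] limit_buy(price=102, qty=10): fills=none; bids=[#3:10@102] asks=[#2:5@103 #1:5@104]
After op 4 [order #4] limit_buy(price=95, qty=10): fills=none; bids=[#3:10@102 #4:10@95] asks=[#2:5@103 #1:5@104]
After op 5 [order #5] limit_buy(price=101, qty=7): fills=none; bids=[#3:10@102 #5:7@101 #4:10@95] asks=[#2:5@103 #1:5@104]
After op 6 [order #6] limit_buy(price=101, qty=6): fills=none; bids=[#3:10@102 #5:7@101 #6:6@101 #4:10@95] asks=[#2:5@103 #1:5@104]
After op 7 [order #7] limit_sell(price=98, qty=7): fills=#3x#7:7@102; bids=[#3:3@102 #5:7@101 #6:6@101 #4:10@95] asks=[#2:5@103 #1:5@104]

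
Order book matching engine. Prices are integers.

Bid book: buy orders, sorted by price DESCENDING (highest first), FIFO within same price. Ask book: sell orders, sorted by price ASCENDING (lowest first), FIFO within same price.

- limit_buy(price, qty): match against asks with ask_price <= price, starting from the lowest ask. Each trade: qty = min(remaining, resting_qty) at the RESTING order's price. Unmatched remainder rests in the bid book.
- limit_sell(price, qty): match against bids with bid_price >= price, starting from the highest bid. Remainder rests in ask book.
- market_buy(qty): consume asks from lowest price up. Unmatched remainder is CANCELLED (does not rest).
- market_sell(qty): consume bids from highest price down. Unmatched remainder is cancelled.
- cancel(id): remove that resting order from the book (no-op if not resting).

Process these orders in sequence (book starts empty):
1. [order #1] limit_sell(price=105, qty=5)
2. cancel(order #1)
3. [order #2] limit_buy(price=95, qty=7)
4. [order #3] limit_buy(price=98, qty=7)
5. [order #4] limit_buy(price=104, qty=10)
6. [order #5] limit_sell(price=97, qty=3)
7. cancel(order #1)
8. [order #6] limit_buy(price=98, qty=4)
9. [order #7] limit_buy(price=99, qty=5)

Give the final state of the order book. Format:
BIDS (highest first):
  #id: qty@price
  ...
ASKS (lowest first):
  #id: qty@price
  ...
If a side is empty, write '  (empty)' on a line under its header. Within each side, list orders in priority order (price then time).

Answer: BIDS (highest first):
  #4: 7@104
  #7: 5@99
  #3: 7@98
  #6: 4@98
  #2: 7@95
ASKS (lowest first):
  (empty)

Derivation:
After op 1 [order #1] limit_sell(price=105, qty=5): fills=none; bids=[-] asks=[#1:5@105]
After op 2 cancel(order #1): fills=none; bids=[-] asks=[-]
After op 3 [order #2] limit_buy(price=95, qty=7): fills=none; bids=[#2:7@95] asks=[-]
After op 4 [order #3] limit_buy(price=98, qty=7): fills=none; bids=[#3:7@98 #2:7@95] asks=[-]
After op 5 [order #4] limit_buy(price=104, qty=10): fills=none; bids=[#4:10@104 #3:7@98 #2:7@95] asks=[-]
After op 6 [order #5] limit_sell(price=97, qty=3): fills=#4x#5:3@104; bids=[#4:7@104 #3:7@98 #2:7@95] asks=[-]
After op 7 cancel(order #1): fills=none; bids=[#4:7@104 #3:7@98 #2:7@95] asks=[-]
After op 8 [order #6] limit_buy(price=98, qty=4): fills=none; bids=[#4:7@104 #3:7@98 #6:4@98 #2:7@95] asks=[-]
After op 9 [order #7] limit_buy(price=99, qty=5): fills=none; bids=[#4:7@104 #7:5@99 #3:7@98 #6:4@98 #2:7@95] asks=[-]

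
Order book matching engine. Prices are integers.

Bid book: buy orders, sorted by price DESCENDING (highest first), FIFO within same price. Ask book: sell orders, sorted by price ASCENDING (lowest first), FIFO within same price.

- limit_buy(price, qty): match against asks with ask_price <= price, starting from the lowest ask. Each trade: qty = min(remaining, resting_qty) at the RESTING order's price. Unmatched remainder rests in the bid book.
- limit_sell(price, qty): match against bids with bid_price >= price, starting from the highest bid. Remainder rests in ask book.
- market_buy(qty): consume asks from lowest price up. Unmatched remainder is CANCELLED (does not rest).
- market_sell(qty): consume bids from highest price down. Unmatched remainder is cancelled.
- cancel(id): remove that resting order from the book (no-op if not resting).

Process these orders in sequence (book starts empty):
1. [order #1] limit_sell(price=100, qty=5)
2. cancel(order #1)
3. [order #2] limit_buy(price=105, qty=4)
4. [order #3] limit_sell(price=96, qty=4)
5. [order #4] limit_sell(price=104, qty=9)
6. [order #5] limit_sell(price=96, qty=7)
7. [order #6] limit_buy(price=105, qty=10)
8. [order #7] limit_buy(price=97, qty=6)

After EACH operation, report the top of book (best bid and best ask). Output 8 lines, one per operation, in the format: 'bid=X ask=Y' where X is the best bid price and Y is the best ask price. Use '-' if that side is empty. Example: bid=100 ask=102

Answer: bid=- ask=100
bid=- ask=-
bid=105 ask=-
bid=- ask=-
bid=- ask=104
bid=- ask=96
bid=- ask=104
bid=97 ask=104

Derivation:
After op 1 [order #1] limit_sell(price=100, qty=5): fills=none; bids=[-] asks=[#1:5@100]
After op 2 cancel(order #1): fills=none; bids=[-] asks=[-]
After op 3 [order #2] limit_buy(price=105, qty=4): fills=none; bids=[#2:4@105] asks=[-]
After op 4 [order #3] limit_sell(price=96, qty=4): fills=#2x#3:4@105; bids=[-] asks=[-]
After op 5 [order #4] limit_sell(price=104, qty=9): fills=none; bids=[-] asks=[#4:9@104]
After op 6 [order #5] limit_sell(price=96, qty=7): fills=none; bids=[-] asks=[#5:7@96 #4:9@104]
After op 7 [order #6] limit_buy(price=105, qty=10): fills=#6x#5:7@96 #6x#4:3@104; bids=[-] asks=[#4:6@104]
After op 8 [order #7] limit_buy(price=97, qty=6): fills=none; bids=[#7:6@97] asks=[#4:6@104]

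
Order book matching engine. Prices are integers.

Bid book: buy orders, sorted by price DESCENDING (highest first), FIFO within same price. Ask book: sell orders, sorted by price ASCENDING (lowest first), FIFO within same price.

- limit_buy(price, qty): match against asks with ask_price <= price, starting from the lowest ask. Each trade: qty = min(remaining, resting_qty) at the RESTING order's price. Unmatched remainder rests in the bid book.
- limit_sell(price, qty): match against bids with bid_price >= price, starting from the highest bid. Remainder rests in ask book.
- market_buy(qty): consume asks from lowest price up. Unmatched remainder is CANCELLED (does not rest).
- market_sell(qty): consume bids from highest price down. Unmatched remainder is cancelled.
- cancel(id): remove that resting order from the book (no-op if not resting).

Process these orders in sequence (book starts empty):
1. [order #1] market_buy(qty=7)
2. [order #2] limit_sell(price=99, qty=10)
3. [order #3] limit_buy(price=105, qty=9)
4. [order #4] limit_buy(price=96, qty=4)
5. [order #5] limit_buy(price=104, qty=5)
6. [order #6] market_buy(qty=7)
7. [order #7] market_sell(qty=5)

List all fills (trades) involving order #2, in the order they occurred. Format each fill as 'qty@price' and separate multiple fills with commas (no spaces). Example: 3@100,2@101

After op 1 [order #1] market_buy(qty=7): fills=none; bids=[-] asks=[-]
After op 2 [order #2] limit_sell(price=99, qty=10): fills=none; bids=[-] asks=[#2:10@99]
After op 3 [order #3] limit_buy(price=105, qty=9): fills=#3x#2:9@99; bids=[-] asks=[#2:1@99]
After op 4 [order #4] limit_buy(price=96, qty=4): fills=none; bids=[#4:4@96] asks=[#2:1@99]
After op 5 [order #5] limit_buy(price=104, qty=5): fills=#5x#2:1@99; bids=[#5:4@104 #4:4@96] asks=[-]
After op 6 [order #6] market_buy(qty=7): fills=none; bids=[#5:4@104 #4:4@96] asks=[-]
After op 7 [order #7] market_sell(qty=5): fills=#5x#7:4@104 #4x#7:1@96; bids=[#4:3@96] asks=[-]

Answer: 9@99,1@99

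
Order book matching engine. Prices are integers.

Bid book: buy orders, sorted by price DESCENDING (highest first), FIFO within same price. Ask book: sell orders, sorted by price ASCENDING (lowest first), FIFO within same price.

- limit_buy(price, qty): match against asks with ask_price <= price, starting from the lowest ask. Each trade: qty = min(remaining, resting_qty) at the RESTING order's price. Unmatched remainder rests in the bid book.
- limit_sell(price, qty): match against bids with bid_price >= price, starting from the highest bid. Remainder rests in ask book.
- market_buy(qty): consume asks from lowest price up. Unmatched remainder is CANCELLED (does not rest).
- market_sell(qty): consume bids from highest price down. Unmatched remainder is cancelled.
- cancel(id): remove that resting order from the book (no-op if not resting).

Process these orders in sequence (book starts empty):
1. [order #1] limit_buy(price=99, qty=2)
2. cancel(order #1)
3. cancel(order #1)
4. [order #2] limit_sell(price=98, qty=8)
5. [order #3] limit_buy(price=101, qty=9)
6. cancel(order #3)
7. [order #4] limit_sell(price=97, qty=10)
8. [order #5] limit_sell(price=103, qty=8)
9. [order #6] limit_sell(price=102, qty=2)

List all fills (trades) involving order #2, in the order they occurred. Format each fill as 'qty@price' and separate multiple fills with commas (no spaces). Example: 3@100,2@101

After op 1 [order #1] limit_buy(price=99, qty=2): fills=none; bids=[#1:2@99] asks=[-]
After op 2 cancel(order #1): fills=none; bids=[-] asks=[-]
After op 3 cancel(order #1): fills=none; bids=[-] asks=[-]
After op 4 [order #2] limit_sell(price=98, qty=8): fills=none; bids=[-] asks=[#2:8@98]
After op 5 [order #3] limit_buy(price=101, qty=9): fills=#3x#2:8@98; bids=[#3:1@101] asks=[-]
After op 6 cancel(order #3): fills=none; bids=[-] asks=[-]
After op 7 [order #4] limit_sell(price=97, qty=10): fills=none; bids=[-] asks=[#4:10@97]
After op 8 [order #5] limit_sell(price=103, qty=8): fills=none; bids=[-] asks=[#4:10@97 #5:8@103]
After op 9 [order #6] limit_sell(price=102, qty=2): fills=none; bids=[-] asks=[#4:10@97 #6:2@102 #5:8@103]

Answer: 8@98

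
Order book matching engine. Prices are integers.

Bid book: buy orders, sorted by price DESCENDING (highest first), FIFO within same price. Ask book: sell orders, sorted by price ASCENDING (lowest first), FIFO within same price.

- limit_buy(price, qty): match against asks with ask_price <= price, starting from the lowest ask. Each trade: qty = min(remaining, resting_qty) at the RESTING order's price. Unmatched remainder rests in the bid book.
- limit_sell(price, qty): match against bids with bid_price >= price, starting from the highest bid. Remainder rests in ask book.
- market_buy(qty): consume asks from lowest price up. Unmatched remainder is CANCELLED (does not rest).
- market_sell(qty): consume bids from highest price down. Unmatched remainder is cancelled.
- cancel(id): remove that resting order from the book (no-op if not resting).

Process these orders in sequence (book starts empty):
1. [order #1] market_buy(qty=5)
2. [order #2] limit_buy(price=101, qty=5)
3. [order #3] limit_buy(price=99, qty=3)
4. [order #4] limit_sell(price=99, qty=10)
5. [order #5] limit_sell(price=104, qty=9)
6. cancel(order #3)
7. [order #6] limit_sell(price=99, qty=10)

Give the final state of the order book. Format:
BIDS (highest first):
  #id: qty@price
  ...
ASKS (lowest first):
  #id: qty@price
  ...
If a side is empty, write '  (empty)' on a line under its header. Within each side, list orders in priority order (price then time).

Answer: BIDS (highest first):
  (empty)
ASKS (lowest first):
  #4: 2@99
  #6: 10@99
  #5: 9@104

Derivation:
After op 1 [order #1] market_buy(qty=5): fills=none; bids=[-] asks=[-]
After op 2 [order #2] limit_buy(price=101, qty=5): fills=none; bids=[#2:5@101] asks=[-]
After op 3 [order #3] limit_buy(price=99, qty=3): fills=none; bids=[#2:5@101 #3:3@99] asks=[-]
After op 4 [order #4] limit_sell(price=99, qty=10): fills=#2x#4:5@101 #3x#4:3@99; bids=[-] asks=[#4:2@99]
After op 5 [order #5] limit_sell(price=104, qty=9): fills=none; bids=[-] asks=[#4:2@99 #5:9@104]
After op 6 cancel(order #3): fills=none; bids=[-] asks=[#4:2@99 #5:9@104]
After op 7 [order #6] limit_sell(price=99, qty=10): fills=none; bids=[-] asks=[#4:2@99 #6:10@99 #5:9@104]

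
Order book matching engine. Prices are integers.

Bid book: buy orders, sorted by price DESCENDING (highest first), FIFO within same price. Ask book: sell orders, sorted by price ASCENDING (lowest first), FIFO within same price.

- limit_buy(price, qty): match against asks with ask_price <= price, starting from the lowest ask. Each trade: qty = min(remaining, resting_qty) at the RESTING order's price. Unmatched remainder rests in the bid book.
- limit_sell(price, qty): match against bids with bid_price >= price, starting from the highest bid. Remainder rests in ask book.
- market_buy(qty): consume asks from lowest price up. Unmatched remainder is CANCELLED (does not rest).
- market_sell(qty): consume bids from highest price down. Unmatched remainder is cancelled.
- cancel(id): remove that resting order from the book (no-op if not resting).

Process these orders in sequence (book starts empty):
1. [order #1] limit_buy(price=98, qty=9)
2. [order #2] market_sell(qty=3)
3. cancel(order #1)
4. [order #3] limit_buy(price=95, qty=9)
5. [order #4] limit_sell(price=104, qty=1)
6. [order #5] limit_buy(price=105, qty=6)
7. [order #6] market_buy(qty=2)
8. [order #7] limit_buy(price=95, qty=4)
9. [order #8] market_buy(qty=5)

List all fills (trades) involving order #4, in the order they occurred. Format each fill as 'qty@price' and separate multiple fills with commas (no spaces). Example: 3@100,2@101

Answer: 1@104

Derivation:
After op 1 [order #1] limit_buy(price=98, qty=9): fills=none; bids=[#1:9@98] asks=[-]
After op 2 [order #2] market_sell(qty=3): fills=#1x#2:3@98; bids=[#1:6@98] asks=[-]
After op 3 cancel(order #1): fills=none; bids=[-] asks=[-]
After op 4 [order #3] limit_buy(price=95, qty=9): fills=none; bids=[#3:9@95] asks=[-]
After op 5 [order #4] limit_sell(price=104, qty=1): fills=none; bids=[#3:9@95] asks=[#4:1@104]
After op 6 [order #5] limit_buy(price=105, qty=6): fills=#5x#4:1@104; bids=[#5:5@105 #3:9@95] asks=[-]
After op 7 [order #6] market_buy(qty=2): fills=none; bids=[#5:5@105 #3:9@95] asks=[-]
After op 8 [order #7] limit_buy(price=95, qty=4): fills=none; bids=[#5:5@105 #3:9@95 #7:4@95] asks=[-]
After op 9 [order #8] market_buy(qty=5): fills=none; bids=[#5:5@105 #3:9@95 #7:4@95] asks=[-]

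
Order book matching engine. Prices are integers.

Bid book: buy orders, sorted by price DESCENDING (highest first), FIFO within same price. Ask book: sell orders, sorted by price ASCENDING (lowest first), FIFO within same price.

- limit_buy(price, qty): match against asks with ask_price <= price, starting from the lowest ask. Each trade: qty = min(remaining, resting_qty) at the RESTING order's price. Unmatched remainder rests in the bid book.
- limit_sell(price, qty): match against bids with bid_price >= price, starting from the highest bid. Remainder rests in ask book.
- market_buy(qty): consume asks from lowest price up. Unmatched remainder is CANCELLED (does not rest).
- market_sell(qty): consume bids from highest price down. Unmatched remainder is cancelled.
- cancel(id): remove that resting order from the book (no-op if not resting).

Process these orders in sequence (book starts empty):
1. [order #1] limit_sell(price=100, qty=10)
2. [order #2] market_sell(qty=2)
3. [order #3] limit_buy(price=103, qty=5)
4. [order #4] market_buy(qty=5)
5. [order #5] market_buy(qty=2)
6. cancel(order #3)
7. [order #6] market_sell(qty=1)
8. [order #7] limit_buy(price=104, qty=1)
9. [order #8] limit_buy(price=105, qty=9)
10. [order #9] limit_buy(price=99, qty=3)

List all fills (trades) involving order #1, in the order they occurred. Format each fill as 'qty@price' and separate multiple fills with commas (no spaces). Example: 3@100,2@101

Answer: 5@100,5@100

Derivation:
After op 1 [order #1] limit_sell(price=100, qty=10): fills=none; bids=[-] asks=[#1:10@100]
After op 2 [order #2] market_sell(qty=2): fills=none; bids=[-] asks=[#1:10@100]
After op 3 [order #3] limit_buy(price=103, qty=5): fills=#3x#1:5@100; bids=[-] asks=[#1:5@100]
After op 4 [order #4] market_buy(qty=5): fills=#4x#1:5@100; bids=[-] asks=[-]
After op 5 [order #5] market_buy(qty=2): fills=none; bids=[-] asks=[-]
After op 6 cancel(order #3): fills=none; bids=[-] asks=[-]
After op 7 [order #6] market_sell(qty=1): fills=none; bids=[-] asks=[-]
After op 8 [order #7] limit_buy(price=104, qty=1): fills=none; bids=[#7:1@104] asks=[-]
After op 9 [order #8] limit_buy(price=105, qty=9): fills=none; bids=[#8:9@105 #7:1@104] asks=[-]
After op 10 [order #9] limit_buy(price=99, qty=3): fills=none; bids=[#8:9@105 #7:1@104 #9:3@99] asks=[-]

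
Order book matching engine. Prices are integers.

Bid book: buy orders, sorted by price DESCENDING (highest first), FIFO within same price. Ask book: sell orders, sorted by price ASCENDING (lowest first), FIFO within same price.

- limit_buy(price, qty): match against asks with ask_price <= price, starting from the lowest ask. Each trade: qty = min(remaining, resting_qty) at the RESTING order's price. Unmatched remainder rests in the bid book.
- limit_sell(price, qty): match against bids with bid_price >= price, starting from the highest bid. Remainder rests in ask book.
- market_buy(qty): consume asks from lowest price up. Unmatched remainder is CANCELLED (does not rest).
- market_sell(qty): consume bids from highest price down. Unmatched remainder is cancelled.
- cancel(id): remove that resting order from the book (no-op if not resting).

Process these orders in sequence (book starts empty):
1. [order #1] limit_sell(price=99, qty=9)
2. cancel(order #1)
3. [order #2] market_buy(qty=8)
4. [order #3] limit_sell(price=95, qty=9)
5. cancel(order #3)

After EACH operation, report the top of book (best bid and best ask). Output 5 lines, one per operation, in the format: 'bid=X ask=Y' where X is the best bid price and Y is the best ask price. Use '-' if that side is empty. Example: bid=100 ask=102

Answer: bid=- ask=99
bid=- ask=-
bid=- ask=-
bid=- ask=95
bid=- ask=-

Derivation:
After op 1 [order #1] limit_sell(price=99, qty=9): fills=none; bids=[-] asks=[#1:9@99]
After op 2 cancel(order #1): fills=none; bids=[-] asks=[-]
After op 3 [order #2] market_buy(qty=8): fills=none; bids=[-] asks=[-]
After op 4 [order #3] limit_sell(price=95, qty=9): fills=none; bids=[-] asks=[#3:9@95]
After op 5 cancel(order #3): fills=none; bids=[-] asks=[-]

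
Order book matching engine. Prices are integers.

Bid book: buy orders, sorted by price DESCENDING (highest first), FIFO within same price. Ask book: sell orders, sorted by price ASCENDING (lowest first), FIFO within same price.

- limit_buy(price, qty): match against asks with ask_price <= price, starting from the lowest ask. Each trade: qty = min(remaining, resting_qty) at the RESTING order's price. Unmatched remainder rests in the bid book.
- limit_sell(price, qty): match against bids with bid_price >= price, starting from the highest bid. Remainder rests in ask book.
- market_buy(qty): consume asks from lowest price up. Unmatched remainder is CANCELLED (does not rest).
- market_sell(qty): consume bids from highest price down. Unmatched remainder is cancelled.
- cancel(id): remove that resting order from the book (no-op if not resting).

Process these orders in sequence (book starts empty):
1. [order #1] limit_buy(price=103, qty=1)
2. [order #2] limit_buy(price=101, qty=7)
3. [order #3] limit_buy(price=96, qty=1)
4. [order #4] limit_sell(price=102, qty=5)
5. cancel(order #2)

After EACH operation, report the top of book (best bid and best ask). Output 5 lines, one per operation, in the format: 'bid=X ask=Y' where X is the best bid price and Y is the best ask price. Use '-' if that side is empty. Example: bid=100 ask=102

Answer: bid=103 ask=-
bid=103 ask=-
bid=103 ask=-
bid=101 ask=102
bid=96 ask=102

Derivation:
After op 1 [order #1] limit_buy(price=103, qty=1): fills=none; bids=[#1:1@103] asks=[-]
After op 2 [order #2] limit_buy(price=101, qty=7): fills=none; bids=[#1:1@103 #2:7@101] asks=[-]
After op 3 [order #3] limit_buy(price=96, qty=1): fills=none; bids=[#1:1@103 #2:7@101 #3:1@96] asks=[-]
After op 4 [order #4] limit_sell(price=102, qty=5): fills=#1x#4:1@103; bids=[#2:7@101 #3:1@96] asks=[#4:4@102]
After op 5 cancel(order #2): fills=none; bids=[#3:1@96] asks=[#4:4@102]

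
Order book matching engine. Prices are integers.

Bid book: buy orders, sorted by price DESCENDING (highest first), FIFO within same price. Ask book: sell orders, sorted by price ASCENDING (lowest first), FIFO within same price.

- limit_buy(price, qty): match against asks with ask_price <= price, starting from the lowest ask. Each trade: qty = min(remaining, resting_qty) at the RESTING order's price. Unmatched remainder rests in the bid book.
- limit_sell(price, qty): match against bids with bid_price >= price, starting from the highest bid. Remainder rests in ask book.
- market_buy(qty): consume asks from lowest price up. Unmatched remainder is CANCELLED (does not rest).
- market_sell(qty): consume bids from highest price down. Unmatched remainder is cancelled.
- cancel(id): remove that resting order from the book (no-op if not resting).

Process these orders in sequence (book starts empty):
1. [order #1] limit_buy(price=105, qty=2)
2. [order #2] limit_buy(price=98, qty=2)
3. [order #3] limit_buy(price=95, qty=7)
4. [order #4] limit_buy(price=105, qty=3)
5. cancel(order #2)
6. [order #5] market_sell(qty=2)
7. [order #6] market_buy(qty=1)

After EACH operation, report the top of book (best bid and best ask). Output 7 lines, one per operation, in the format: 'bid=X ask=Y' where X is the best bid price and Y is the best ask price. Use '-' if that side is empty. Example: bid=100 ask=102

Answer: bid=105 ask=-
bid=105 ask=-
bid=105 ask=-
bid=105 ask=-
bid=105 ask=-
bid=105 ask=-
bid=105 ask=-

Derivation:
After op 1 [order #1] limit_buy(price=105, qty=2): fills=none; bids=[#1:2@105] asks=[-]
After op 2 [order #2] limit_buy(price=98, qty=2): fills=none; bids=[#1:2@105 #2:2@98] asks=[-]
After op 3 [order #3] limit_buy(price=95, qty=7): fills=none; bids=[#1:2@105 #2:2@98 #3:7@95] asks=[-]
After op 4 [order #4] limit_buy(price=105, qty=3): fills=none; bids=[#1:2@105 #4:3@105 #2:2@98 #3:7@95] asks=[-]
After op 5 cancel(order #2): fills=none; bids=[#1:2@105 #4:3@105 #3:7@95] asks=[-]
After op 6 [order #5] market_sell(qty=2): fills=#1x#5:2@105; bids=[#4:3@105 #3:7@95] asks=[-]
After op 7 [order #6] market_buy(qty=1): fills=none; bids=[#4:3@105 #3:7@95] asks=[-]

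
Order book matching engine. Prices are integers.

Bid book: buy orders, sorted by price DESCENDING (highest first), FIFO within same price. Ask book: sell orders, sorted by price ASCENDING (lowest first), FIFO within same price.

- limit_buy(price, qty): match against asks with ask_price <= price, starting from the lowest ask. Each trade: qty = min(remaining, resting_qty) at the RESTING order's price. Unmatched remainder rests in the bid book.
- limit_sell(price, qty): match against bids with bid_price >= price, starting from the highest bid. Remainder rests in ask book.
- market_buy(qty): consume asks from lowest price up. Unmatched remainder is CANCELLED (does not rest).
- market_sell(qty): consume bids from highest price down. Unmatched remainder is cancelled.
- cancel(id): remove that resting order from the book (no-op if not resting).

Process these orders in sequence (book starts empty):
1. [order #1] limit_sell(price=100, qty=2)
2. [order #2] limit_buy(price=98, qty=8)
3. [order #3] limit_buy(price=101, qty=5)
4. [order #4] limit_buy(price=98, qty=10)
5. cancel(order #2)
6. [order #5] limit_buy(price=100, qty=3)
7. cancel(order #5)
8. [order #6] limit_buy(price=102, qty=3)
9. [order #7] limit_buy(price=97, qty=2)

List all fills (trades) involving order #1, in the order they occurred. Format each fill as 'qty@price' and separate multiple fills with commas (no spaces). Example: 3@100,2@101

Answer: 2@100

Derivation:
After op 1 [order #1] limit_sell(price=100, qty=2): fills=none; bids=[-] asks=[#1:2@100]
After op 2 [order #2] limit_buy(price=98, qty=8): fills=none; bids=[#2:8@98] asks=[#1:2@100]
After op 3 [order #3] limit_buy(price=101, qty=5): fills=#3x#1:2@100; bids=[#3:3@101 #2:8@98] asks=[-]
After op 4 [order #4] limit_buy(price=98, qty=10): fills=none; bids=[#3:3@101 #2:8@98 #4:10@98] asks=[-]
After op 5 cancel(order #2): fills=none; bids=[#3:3@101 #4:10@98] asks=[-]
After op 6 [order #5] limit_buy(price=100, qty=3): fills=none; bids=[#3:3@101 #5:3@100 #4:10@98] asks=[-]
After op 7 cancel(order #5): fills=none; bids=[#3:3@101 #4:10@98] asks=[-]
After op 8 [order #6] limit_buy(price=102, qty=3): fills=none; bids=[#6:3@102 #3:3@101 #4:10@98] asks=[-]
After op 9 [order #7] limit_buy(price=97, qty=2): fills=none; bids=[#6:3@102 #3:3@101 #4:10@98 #7:2@97] asks=[-]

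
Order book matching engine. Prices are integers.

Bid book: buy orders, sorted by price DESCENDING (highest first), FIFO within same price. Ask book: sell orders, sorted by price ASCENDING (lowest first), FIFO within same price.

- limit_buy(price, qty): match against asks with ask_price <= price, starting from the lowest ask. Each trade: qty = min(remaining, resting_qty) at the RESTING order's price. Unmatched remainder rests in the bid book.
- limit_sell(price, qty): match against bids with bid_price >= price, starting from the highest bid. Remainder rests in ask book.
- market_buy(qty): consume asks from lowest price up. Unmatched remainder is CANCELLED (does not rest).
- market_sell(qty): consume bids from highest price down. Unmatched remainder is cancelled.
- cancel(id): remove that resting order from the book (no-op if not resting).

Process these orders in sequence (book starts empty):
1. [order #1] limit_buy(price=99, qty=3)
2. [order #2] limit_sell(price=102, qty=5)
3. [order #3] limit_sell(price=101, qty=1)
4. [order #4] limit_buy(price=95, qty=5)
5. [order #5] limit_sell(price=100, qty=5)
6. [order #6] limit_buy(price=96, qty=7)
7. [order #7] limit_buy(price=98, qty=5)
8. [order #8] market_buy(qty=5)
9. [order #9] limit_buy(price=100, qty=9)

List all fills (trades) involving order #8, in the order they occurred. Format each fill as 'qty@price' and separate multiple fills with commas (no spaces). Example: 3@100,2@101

After op 1 [order #1] limit_buy(price=99, qty=3): fills=none; bids=[#1:3@99] asks=[-]
After op 2 [order #2] limit_sell(price=102, qty=5): fills=none; bids=[#1:3@99] asks=[#2:5@102]
After op 3 [order #3] limit_sell(price=101, qty=1): fills=none; bids=[#1:3@99] asks=[#3:1@101 #2:5@102]
After op 4 [order #4] limit_buy(price=95, qty=5): fills=none; bids=[#1:3@99 #4:5@95] asks=[#3:1@101 #2:5@102]
After op 5 [order #5] limit_sell(price=100, qty=5): fills=none; bids=[#1:3@99 #4:5@95] asks=[#5:5@100 #3:1@101 #2:5@102]
After op 6 [order #6] limit_buy(price=96, qty=7): fills=none; bids=[#1:3@99 #6:7@96 #4:5@95] asks=[#5:5@100 #3:1@101 #2:5@102]
After op 7 [order #7] limit_buy(price=98, qty=5): fills=none; bids=[#1:3@99 #7:5@98 #6:7@96 #4:5@95] asks=[#5:5@100 #3:1@101 #2:5@102]
After op 8 [order #8] market_buy(qty=5): fills=#8x#5:5@100; bids=[#1:3@99 #7:5@98 #6:7@96 #4:5@95] asks=[#3:1@101 #2:5@102]
After op 9 [order #9] limit_buy(price=100, qty=9): fills=none; bids=[#9:9@100 #1:3@99 #7:5@98 #6:7@96 #4:5@95] asks=[#3:1@101 #2:5@102]

Answer: 5@100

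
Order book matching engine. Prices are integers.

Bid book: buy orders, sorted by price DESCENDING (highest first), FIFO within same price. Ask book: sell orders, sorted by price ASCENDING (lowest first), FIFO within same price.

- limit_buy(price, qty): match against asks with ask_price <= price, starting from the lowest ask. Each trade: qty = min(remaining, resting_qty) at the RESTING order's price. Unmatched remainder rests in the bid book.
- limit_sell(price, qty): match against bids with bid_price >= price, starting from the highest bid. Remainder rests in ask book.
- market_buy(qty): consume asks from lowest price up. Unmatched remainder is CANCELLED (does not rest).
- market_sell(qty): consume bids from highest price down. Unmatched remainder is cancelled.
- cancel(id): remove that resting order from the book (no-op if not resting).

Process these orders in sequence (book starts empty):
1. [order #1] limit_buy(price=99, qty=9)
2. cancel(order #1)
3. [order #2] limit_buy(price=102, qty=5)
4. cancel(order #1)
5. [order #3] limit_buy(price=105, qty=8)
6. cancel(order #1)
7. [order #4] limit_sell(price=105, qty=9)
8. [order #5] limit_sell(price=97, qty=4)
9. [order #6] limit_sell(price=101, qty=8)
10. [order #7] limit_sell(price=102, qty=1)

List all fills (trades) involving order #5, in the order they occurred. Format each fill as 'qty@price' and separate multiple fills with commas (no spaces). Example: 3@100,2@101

Answer: 4@102

Derivation:
After op 1 [order #1] limit_buy(price=99, qty=9): fills=none; bids=[#1:9@99] asks=[-]
After op 2 cancel(order #1): fills=none; bids=[-] asks=[-]
After op 3 [order #2] limit_buy(price=102, qty=5): fills=none; bids=[#2:5@102] asks=[-]
After op 4 cancel(order #1): fills=none; bids=[#2:5@102] asks=[-]
After op 5 [order #3] limit_buy(price=105, qty=8): fills=none; bids=[#3:8@105 #2:5@102] asks=[-]
After op 6 cancel(order #1): fills=none; bids=[#3:8@105 #2:5@102] asks=[-]
After op 7 [order #4] limit_sell(price=105, qty=9): fills=#3x#4:8@105; bids=[#2:5@102] asks=[#4:1@105]
After op 8 [order #5] limit_sell(price=97, qty=4): fills=#2x#5:4@102; bids=[#2:1@102] asks=[#4:1@105]
After op 9 [order #6] limit_sell(price=101, qty=8): fills=#2x#6:1@102; bids=[-] asks=[#6:7@101 #4:1@105]
After op 10 [order #7] limit_sell(price=102, qty=1): fills=none; bids=[-] asks=[#6:7@101 #7:1@102 #4:1@105]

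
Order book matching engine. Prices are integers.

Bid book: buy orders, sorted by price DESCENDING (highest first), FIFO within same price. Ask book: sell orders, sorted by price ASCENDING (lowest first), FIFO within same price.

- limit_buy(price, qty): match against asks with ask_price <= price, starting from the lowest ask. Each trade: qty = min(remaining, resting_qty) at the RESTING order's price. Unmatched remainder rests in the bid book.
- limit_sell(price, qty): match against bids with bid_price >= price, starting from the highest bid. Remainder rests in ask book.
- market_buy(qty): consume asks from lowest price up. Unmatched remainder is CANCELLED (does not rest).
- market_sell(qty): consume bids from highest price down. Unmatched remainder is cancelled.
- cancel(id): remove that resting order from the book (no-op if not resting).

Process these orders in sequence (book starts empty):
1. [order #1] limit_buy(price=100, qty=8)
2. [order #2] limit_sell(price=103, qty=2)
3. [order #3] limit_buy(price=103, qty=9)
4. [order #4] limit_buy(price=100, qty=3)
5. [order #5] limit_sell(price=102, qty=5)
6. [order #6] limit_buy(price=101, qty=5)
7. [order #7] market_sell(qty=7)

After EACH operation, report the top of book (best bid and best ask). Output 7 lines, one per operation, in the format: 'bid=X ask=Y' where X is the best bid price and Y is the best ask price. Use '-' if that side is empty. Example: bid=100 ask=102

After op 1 [order #1] limit_buy(price=100, qty=8): fills=none; bids=[#1:8@100] asks=[-]
After op 2 [order #2] limit_sell(price=103, qty=2): fills=none; bids=[#1:8@100] asks=[#2:2@103]
After op 3 [order #3] limit_buy(price=103, qty=9): fills=#3x#2:2@103; bids=[#3:7@103 #1:8@100] asks=[-]
After op 4 [order #4] limit_buy(price=100, qty=3): fills=none; bids=[#3:7@103 #1:8@100 #4:3@100] asks=[-]
After op 5 [order #5] limit_sell(price=102, qty=5): fills=#3x#5:5@103; bids=[#3:2@103 #1:8@100 #4:3@100] asks=[-]
After op 6 [order #6] limit_buy(price=101, qty=5): fills=none; bids=[#3:2@103 #6:5@101 #1:8@100 #4:3@100] asks=[-]
After op 7 [order #7] market_sell(qty=7): fills=#3x#7:2@103 #6x#7:5@101; bids=[#1:8@100 #4:3@100] asks=[-]

Answer: bid=100 ask=-
bid=100 ask=103
bid=103 ask=-
bid=103 ask=-
bid=103 ask=-
bid=103 ask=-
bid=100 ask=-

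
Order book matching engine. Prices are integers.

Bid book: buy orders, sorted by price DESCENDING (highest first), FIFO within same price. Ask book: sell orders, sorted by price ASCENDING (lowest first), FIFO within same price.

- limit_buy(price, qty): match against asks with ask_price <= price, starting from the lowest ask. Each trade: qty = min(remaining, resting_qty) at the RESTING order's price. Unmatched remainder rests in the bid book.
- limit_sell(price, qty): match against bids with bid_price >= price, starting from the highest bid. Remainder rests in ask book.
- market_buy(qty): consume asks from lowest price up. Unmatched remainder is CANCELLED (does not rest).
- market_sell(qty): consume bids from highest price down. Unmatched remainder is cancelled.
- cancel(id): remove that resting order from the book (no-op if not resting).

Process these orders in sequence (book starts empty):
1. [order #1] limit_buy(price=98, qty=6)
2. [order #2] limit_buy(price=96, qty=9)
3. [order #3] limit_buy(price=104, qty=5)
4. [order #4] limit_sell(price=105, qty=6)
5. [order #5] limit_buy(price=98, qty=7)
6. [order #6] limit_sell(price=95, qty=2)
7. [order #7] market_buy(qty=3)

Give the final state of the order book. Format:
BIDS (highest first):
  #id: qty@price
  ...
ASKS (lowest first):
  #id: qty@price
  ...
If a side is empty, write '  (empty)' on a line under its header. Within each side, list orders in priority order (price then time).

Answer: BIDS (highest first):
  #3: 3@104
  #1: 6@98
  #5: 7@98
  #2: 9@96
ASKS (lowest first):
  #4: 3@105

Derivation:
After op 1 [order #1] limit_buy(price=98, qty=6): fills=none; bids=[#1:6@98] asks=[-]
After op 2 [order #2] limit_buy(price=96, qty=9): fills=none; bids=[#1:6@98 #2:9@96] asks=[-]
After op 3 [order #3] limit_buy(price=104, qty=5): fills=none; bids=[#3:5@104 #1:6@98 #2:9@96] asks=[-]
After op 4 [order #4] limit_sell(price=105, qty=6): fills=none; bids=[#3:5@104 #1:6@98 #2:9@96] asks=[#4:6@105]
After op 5 [order #5] limit_buy(price=98, qty=7): fills=none; bids=[#3:5@104 #1:6@98 #5:7@98 #2:9@96] asks=[#4:6@105]
After op 6 [order #6] limit_sell(price=95, qty=2): fills=#3x#6:2@104; bids=[#3:3@104 #1:6@98 #5:7@98 #2:9@96] asks=[#4:6@105]
After op 7 [order #7] market_buy(qty=3): fills=#7x#4:3@105; bids=[#3:3@104 #1:6@98 #5:7@98 #2:9@96] asks=[#4:3@105]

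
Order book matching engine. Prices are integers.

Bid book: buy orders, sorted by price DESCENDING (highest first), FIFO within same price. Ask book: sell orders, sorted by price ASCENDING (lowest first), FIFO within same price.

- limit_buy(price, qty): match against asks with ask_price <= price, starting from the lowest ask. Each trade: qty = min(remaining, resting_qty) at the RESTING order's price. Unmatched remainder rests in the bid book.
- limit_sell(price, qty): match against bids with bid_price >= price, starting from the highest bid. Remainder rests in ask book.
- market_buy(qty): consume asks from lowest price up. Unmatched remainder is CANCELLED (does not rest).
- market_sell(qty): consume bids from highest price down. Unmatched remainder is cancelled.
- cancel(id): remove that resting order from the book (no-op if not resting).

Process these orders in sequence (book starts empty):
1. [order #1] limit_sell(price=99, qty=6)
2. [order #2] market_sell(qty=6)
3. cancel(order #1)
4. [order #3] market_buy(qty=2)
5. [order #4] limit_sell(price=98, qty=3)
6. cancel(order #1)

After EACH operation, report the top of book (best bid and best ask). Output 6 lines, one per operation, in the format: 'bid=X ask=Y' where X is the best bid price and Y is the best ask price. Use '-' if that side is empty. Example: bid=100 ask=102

Answer: bid=- ask=99
bid=- ask=99
bid=- ask=-
bid=- ask=-
bid=- ask=98
bid=- ask=98

Derivation:
After op 1 [order #1] limit_sell(price=99, qty=6): fills=none; bids=[-] asks=[#1:6@99]
After op 2 [order #2] market_sell(qty=6): fills=none; bids=[-] asks=[#1:6@99]
After op 3 cancel(order #1): fills=none; bids=[-] asks=[-]
After op 4 [order #3] market_buy(qty=2): fills=none; bids=[-] asks=[-]
After op 5 [order #4] limit_sell(price=98, qty=3): fills=none; bids=[-] asks=[#4:3@98]
After op 6 cancel(order #1): fills=none; bids=[-] asks=[#4:3@98]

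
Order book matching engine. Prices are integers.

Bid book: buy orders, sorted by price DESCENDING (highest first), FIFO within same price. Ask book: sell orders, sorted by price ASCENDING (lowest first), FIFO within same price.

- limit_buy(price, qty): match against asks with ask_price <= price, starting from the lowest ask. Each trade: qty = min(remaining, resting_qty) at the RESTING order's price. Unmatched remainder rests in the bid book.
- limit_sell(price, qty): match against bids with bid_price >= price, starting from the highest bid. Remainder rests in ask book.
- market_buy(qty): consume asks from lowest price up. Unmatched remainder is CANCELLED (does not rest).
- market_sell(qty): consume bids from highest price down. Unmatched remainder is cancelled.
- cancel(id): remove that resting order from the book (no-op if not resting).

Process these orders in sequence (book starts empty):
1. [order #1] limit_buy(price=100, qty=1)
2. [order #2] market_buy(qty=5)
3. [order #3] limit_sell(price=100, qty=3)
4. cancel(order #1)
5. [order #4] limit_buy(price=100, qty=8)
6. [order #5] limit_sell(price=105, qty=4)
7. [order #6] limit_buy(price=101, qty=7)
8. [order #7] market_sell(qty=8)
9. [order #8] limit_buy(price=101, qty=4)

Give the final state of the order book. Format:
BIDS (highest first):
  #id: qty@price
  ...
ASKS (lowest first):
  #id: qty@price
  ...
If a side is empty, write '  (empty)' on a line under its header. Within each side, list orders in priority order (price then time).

Answer: BIDS (highest first):
  #8: 4@101
  #4: 5@100
ASKS (lowest first):
  #5: 4@105

Derivation:
After op 1 [order #1] limit_buy(price=100, qty=1): fills=none; bids=[#1:1@100] asks=[-]
After op 2 [order #2] market_buy(qty=5): fills=none; bids=[#1:1@100] asks=[-]
After op 3 [order #3] limit_sell(price=100, qty=3): fills=#1x#3:1@100; bids=[-] asks=[#3:2@100]
After op 4 cancel(order #1): fills=none; bids=[-] asks=[#3:2@100]
After op 5 [order #4] limit_buy(price=100, qty=8): fills=#4x#3:2@100; bids=[#4:6@100] asks=[-]
After op 6 [order #5] limit_sell(price=105, qty=4): fills=none; bids=[#4:6@100] asks=[#5:4@105]
After op 7 [order #6] limit_buy(price=101, qty=7): fills=none; bids=[#6:7@101 #4:6@100] asks=[#5:4@105]
After op 8 [order #7] market_sell(qty=8): fills=#6x#7:7@101 #4x#7:1@100; bids=[#4:5@100] asks=[#5:4@105]
After op 9 [order #8] limit_buy(price=101, qty=4): fills=none; bids=[#8:4@101 #4:5@100] asks=[#5:4@105]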